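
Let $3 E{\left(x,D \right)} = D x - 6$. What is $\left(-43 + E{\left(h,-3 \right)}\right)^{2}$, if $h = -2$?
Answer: $1849$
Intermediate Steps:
$E{\left(x,D \right)} = -2 + \frac{D x}{3}$ ($E{\left(x,D \right)} = \frac{D x - 6}{3} = \frac{-6 + D x}{3} = -2 + \frac{D x}{3}$)
$\left(-43 + E{\left(h,-3 \right)}\right)^{2} = \left(-43 - \left(2 + 1 \left(-2\right)\right)\right)^{2} = \left(-43 + \left(-2 + 2\right)\right)^{2} = \left(-43 + 0\right)^{2} = \left(-43\right)^{2} = 1849$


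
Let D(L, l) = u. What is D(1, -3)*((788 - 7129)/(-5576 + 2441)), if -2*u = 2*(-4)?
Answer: 25364/3135 ≈ 8.0906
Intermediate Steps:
u = 4 (u = -(-4) = -½*(-8) = 4)
D(L, l) = 4
D(1, -3)*((788 - 7129)/(-5576 + 2441)) = 4*((788 - 7129)/(-5576 + 2441)) = 4*(-6341/(-3135)) = 4*(-6341*(-1/3135)) = 4*(6341/3135) = 25364/3135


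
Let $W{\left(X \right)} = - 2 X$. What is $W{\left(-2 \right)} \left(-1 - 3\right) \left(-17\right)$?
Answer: $272$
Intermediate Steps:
$W{\left(-2 \right)} \left(-1 - 3\right) \left(-17\right) = \left(-2\right) \left(-2\right) \left(-1 - 3\right) \left(-17\right) = 4 \left(-4\right) \left(-17\right) = \left(-16\right) \left(-17\right) = 272$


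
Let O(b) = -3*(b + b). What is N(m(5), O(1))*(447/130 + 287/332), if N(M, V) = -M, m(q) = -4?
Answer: 92857/5395 ≈ 17.212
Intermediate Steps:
O(b) = -6*b
N(m(5), O(1))*(447/130 + 287/332) = (-1*(-4))*(447/130 + 287/332) = 4*(447*(1/130) + 287*(1/332)) = 4*(447/130 + 287/332) = 4*(92857/21580) = 92857/5395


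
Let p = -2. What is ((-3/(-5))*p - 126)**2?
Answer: 404496/25 ≈ 16180.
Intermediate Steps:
((-3/(-5))*p - 126)**2 = (-3/(-5)*(-2) - 126)**2 = (-3*(-1/5)*(-2) - 126)**2 = ((3/5)*(-2) - 126)**2 = (-6/5 - 126)**2 = (-636/5)**2 = 404496/25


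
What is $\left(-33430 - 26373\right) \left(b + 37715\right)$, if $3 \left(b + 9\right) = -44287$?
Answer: $- \frac{4116300293}{3} \approx -1.3721 \cdot 10^{9}$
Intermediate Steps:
$b = - \frac{44314}{3}$ ($b = -9 + \frac{1}{3} \left(-44287\right) = -9 - \frac{44287}{3} = - \frac{44314}{3} \approx -14771.0$)
$\left(-33430 - 26373\right) \left(b + 37715\right) = \left(-33430 - 26373\right) \left(- \frac{44314}{3} + 37715\right) = \left(-59803\right) \frac{68831}{3} = - \frac{4116300293}{3}$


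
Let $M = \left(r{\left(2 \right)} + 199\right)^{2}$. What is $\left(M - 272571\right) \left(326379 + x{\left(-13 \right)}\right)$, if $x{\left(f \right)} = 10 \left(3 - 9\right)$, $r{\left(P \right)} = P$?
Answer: $-75761482230$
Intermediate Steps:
$x{\left(f \right)} = -60$ ($x{\left(f \right)} = 10 \left(-6\right) = -60$)
$M = 40401$ ($M = \left(2 + 199\right)^{2} = 201^{2} = 40401$)
$\left(M - 272571\right) \left(326379 + x{\left(-13 \right)}\right) = \left(40401 - 272571\right) \left(326379 - 60\right) = \left(-232170\right) 326319 = -75761482230$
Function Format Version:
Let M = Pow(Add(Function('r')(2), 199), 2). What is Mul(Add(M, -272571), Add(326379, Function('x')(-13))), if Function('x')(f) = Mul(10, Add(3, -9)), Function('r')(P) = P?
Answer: -75761482230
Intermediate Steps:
Function('x')(f) = -60 (Function('x')(f) = Mul(10, -6) = -60)
M = 40401 (M = Pow(Add(2, 199), 2) = Pow(201, 2) = 40401)
Mul(Add(M, -272571), Add(326379, Function('x')(-13))) = Mul(Add(40401, -272571), Add(326379, -60)) = Mul(-232170, 326319) = -75761482230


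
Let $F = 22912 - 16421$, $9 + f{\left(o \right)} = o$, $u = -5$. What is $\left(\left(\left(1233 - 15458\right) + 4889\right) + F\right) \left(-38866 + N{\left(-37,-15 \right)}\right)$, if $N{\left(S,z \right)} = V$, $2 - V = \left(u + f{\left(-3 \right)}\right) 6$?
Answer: $110277890$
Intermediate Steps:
$f{\left(o \right)} = -9 + o$
$V = 104$ ($V = 2 - \left(-5 - 12\right) 6 = 2 - \left(-17\right) 6 = 2 - -102 = 2 + 102 = 104$)
$N{\left(S,z \right)} = 104$
$F = 6491$
$\left(\left(\left(1233 - 15458\right) + 4889\right) + F\right) \left(-38866 + N{\left(-37,-15 \right)}\right) = \left(\left(\left(1233 - 15458\right) + 4889\right) + 6491\right) \left(-38866 + 104\right) = \left(\left(-14225 + 4889\right) + 6491\right) \left(-38762\right) = \left(-9336 + 6491\right) \left(-38762\right) = \left(-2845\right) \left(-38762\right) = 110277890$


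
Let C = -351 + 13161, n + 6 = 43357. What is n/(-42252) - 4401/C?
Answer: -17649461/12886860 ≈ -1.3696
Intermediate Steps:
n = 43351 (n = -6 + 43357 = 43351)
C = 12810
n/(-42252) - 4401/C = 43351/(-42252) - 4401/12810 = 43351*(-1/42252) - 4401*1/12810 = -6193/6036 - 1467/4270 = -17649461/12886860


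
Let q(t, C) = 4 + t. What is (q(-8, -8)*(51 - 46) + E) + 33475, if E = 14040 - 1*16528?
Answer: 30967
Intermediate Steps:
E = -2488 (E = 14040 - 16528 = -2488)
(q(-8, -8)*(51 - 46) + E) + 33475 = ((4 - 8)*(51 - 46) - 2488) + 33475 = (-4*5 - 2488) + 33475 = (-20 - 2488) + 33475 = -2508 + 33475 = 30967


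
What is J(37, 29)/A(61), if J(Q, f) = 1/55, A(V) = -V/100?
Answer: -20/671 ≈ -0.029806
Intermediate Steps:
A(V) = -V/100 (A(V) = -V*(1/100) = -V/100)
J(Q, f) = 1/55
J(37, 29)/A(61) = 1/(55*((-1/100*61))) = 1/(55*(-61/100)) = (1/55)*(-100/61) = -20/671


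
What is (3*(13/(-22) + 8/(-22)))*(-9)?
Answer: 567/22 ≈ 25.773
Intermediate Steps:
(3*(13/(-22) + 8/(-22)))*(-9) = (3*(13*(-1/22) + 8*(-1/22)))*(-9) = (3*(-13/22 - 4/11))*(-9) = (3*(-21/22))*(-9) = -63/22*(-9) = 567/22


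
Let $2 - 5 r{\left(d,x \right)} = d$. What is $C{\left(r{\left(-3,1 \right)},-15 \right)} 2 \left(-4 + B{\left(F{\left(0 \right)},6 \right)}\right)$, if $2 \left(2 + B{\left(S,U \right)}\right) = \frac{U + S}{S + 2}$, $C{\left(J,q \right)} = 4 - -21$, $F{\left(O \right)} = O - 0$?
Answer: $-225$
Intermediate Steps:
$r{\left(d,x \right)} = \frac{2}{5} - \frac{d}{5}$
$F{\left(O \right)} = O$ ($F{\left(O \right)} = O + 0 = O$)
$C{\left(J,q \right)} = 25$ ($C{\left(J,q \right)} = 4 + 21 = 25$)
$B{\left(S,U \right)} = -2 + \frac{S + U}{2 \left(2 + S\right)}$ ($B{\left(S,U \right)} = -2 + \frac{\left(U + S\right) \frac{1}{S + 2}}{2} = -2 + \frac{\left(S + U\right) \frac{1}{2 + S}}{2} = -2 + \frac{\frac{1}{2 + S} \left(S + U\right)}{2} = -2 + \frac{S + U}{2 \left(2 + S\right)}$)
$C{\left(r{\left(-3,1 \right)},-15 \right)} 2 \left(-4 + B{\left(F{\left(0 \right)},6 \right)}\right) = 25 \cdot 2 \left(-4 + \frac{-8 + 6 - 0}{2 \left(2 + 0\right)}\right) = 25 \cdot 2 \left(-4 + \frac{-8 + 6 + 0}{2 \cdot 2}\right) = 25 \cdot 2 \left(-4 + \frac{1}{2} \cdot \frac{1}{2} \left(-2\right)\right) = 25 \cdot 2 \left(-4 - \frac{1}{2}\right) = 25 \cdot 2 \left(- \frac{9}{2}\right) = 25 \left(-9\right) = -225$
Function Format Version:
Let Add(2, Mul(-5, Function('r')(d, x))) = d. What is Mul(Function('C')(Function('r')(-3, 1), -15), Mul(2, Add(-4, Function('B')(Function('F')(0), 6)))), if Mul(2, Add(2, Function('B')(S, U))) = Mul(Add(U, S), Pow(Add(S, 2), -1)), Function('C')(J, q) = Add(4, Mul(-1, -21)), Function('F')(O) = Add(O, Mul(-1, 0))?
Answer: -225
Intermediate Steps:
Function('r')(d, x) = Add(Rational(2, 5), Mul(Rational(-1, 5), d))
Function('F')(O) = O (Function('F')(O) = Add(O, 0) = O)
Function('C')(J, q) = 25 (Function('C')(J, q) = Add(4, 21) = 25)
Function('B')(S, U) = Add(-2, Mul(Rational(1, 2), Pow(Add(2, S), -1), Add(S, U))) (Function('B')(S, U) = Add(-2, Mul(Rational(1, 2), Mul(Add(U, S), Pow(Add(S, 2), -1)))) = Add(-2, Mul(Rational(1, 2), Mul(Add(S, U), Pow(Add(2, S), -1)))) = Add(-2, Mul(Rational(1, 2), Mul(Pow(Add(2, S), -1), Add(S, U)))) = Add(-2, Mul(Rational(1, 2), Pow(Add(2, S), -1), Add(S, U))))
Mul(Function('C')(Function('r')(-3, 1), -15), Mul(2, Add(-4, Function('B')(Function('F')(0), 6)))) = Mul(25, Mul(2, Add(-4, Mul(Rational(1, 2), Pow(Add(2, 0), -1), Add(-8, 6, Mul(-3, 0)))))) = Mul(25, Mul(2, Add(-4, Mul(Rational(1, 2), Pow(2, -1), Add(-8, 6, 0))))) = Mul(25, Mul(2, Add(-4, Mul(Rational(1, 2), Rational(1, 2), -2)))) = Mul(25, Mul(2, Add(-4, Rational(-1, 2)))) = Mul(25, Mul(2, Rational(-9, 2))) = Mul(25, -9) = -225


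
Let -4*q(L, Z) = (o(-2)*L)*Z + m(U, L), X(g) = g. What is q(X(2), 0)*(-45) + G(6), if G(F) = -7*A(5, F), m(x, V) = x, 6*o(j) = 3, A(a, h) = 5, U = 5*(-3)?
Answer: -815/4 ≈ -203.75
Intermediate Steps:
U = -15
o(j) = 1/2 (o(j) = (1/6)*3 = 1/2)
G(F) = -35 (G(F) = -7*5 = -35)
q(L, Z) = 15/4 - L*Z/8 (q(L, Z) = -((L/2)*Z - 15)/4 = -(L*Z/2 - 15)/4 = -(-15 + L*Z/2)/4 = 15/4 - L*Z/8)
q(X(2), 0)*(-45) + G(6) = (15/4 - 1/8*2*0)*(-45) - 35 = (15/4 + 0)*(-45) - 35 = (15/4)*(-45) - 35 = -675/4 - 35 = -815/4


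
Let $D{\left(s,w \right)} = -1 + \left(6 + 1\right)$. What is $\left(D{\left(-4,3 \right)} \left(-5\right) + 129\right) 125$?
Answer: $12375$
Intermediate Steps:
$D{\left(s,w \right)} = 6$ ($D{\left(s,w \right)} = -1 + 7 = 6$)
$\left(D{\left(-4,3 \right)} \left(-5\right) + 129\right) 125 = \left(6 \left(-5\right) + 129\right) 125 = \left(-30 + 129\right) 125 = 99 \cdot 125 = 12375$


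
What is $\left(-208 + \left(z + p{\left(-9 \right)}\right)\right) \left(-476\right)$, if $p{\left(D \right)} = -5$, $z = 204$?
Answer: $4284$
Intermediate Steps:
$\left(-208 + \left(z + p{\left(-9 \right)}\right)\right) \left(-476\right) = \left(-208 + \left(204 - 5\right)\right) \left(-476\right) = \left(-208 + 199\right) \left(-476\right) = \left(-9\right) \left(-476\right) = 4284$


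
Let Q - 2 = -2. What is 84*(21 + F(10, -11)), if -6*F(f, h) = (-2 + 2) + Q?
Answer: 1764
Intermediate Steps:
Q = 0 (Q = 2 - 2 = 0)
F(f, h) = 0 (F(f, h) = -((-2 + 2) + 0)/6 = -(0 + 0)/6 = -⅙*0 = 0)
84*(21 + F(10, -11)) = 84*(21 + 0) = 84*21 = 1764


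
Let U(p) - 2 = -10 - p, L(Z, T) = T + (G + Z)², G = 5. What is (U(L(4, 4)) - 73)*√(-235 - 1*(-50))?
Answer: -166*I*√185 ≈ -2257.8*I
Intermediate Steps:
L(Z, T) = T + (5 + Z)²
U(p) = -8 - p (U(p) = 2 + (-10 - p) = -8 - p)
(U(L(4, 4)) - 73)*√(-235 - 1*(-50)) = ((-8 - (4 + (5 + 4)²)) - 73)*√(-235 - 1*(-50)) = ((-8 - (4 + 9²)) - 73)*√(-235 + 50) = ((-8 - (4 + 81)) - 73)*√(-185) = ((-8 - 1*85) - 73)*(I*√185) = ((-8 - 85) - 73)*(I*√185) = (-93 - 73)*(I*√185) = -166*I*√185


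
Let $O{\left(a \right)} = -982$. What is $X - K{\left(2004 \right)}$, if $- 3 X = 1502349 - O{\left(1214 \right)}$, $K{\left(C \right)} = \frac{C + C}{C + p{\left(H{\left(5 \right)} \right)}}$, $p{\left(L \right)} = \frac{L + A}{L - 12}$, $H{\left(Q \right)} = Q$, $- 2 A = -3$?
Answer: $- \frac{42158079569}{84129} \approx -5.0111 \cdot 10^{5}$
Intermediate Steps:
$A = \frac{3}{2}$ ($A = \left(- \frac{1}{2}\right) \left(-3\right) = \frac{3}{2} \approx 1.5$)
$p{\left(L \right)} = \frac{\frac{3}{2} + L}{-12 + L}$ ($p{\left(L \right)} = \frac{L + \frac{3}{2}}{L - 12} = \frac{\frac{3}{2} + L}{-12 + L}$)
$K{\left(C \right)} = \frac{2 C}{- \frac{13}{14} + C}$ ($K{\left(C \right)} = \frac{C + C}{C + \frac{\frac{3}{2} + 5}{-12 + 5}} = \frac{2 C}{C + \frac{1}{-7} \cdot \frac{13}{2}} = \frac{2 C}{C - \frac{13}{14}} = \frac{2 C}{- \frac{13}{14} + C}$)
$X = - \frac{1503331}{3}$ ($X = - \frac{1502349 - -982}{3} = - \frac{1502349 + 982}{3} = \left(- \frac{1}{3}\right) 1503331 = - \frac{1503331}{3} \approx -5.0111 \cdot 10^{5}$)
$X - K{\left(2004 \right)} = - \frac{1503331}{3} - 28 \cdot 2004 \frac{1}{-13 + 14 \cdot 2004} = - \frac{1503331}{3} - 28 \cdot 2004 \frac{1}{-13 + 28056} = - \frac{1503331}{3} - 28 \cdot 2004 \cdot \frac{1}{28043} = - \frac{1503331}{3} - \frac{56112}{28043} = - \frac{42158079569}{84129}$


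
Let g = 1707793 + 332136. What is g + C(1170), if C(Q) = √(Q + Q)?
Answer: 2039929 + 6*√65 ≈ 2.0400e+6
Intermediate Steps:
g = 2039929
C(Q) = √2*√Q (C(Q) = √(2*Q) = √2*√Q)
g + C(1170) = 2039929 + √2*√1170 = 2039929 + √2*(3*√130) = 2039929 + 6*√65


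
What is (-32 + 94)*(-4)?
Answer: -248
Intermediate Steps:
(-32 + 94)*(-4) = 62*(-4) = -248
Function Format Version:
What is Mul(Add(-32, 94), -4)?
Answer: -248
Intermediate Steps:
Mul(Add(-32, 94), -4) = Mul(62, -4) = -248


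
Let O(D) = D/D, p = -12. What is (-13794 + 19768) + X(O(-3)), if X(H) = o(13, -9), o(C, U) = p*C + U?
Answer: 5809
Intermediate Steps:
o(C, U) = U - 12*C (o(C, U) = -12*C + U = U - 12*C)
O(D) = 1
X(H) = -165 (X(H) = -9 - 12*13 = -9 - 156 = -165)
(-13794 + 19768) + X(O(-3)) = (-13794 + 19768) - 165 = 5974 - 165 = 5809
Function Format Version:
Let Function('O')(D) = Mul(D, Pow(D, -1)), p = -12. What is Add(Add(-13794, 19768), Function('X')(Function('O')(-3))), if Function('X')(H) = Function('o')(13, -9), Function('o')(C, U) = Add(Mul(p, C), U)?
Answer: 5809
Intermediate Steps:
Function('o')(C, U) = Add(U, Mul(-12, C)) (Function('o')(C, U) = Add(Mul(-12, C), U) = Add(U, Mul(-12, C)))
Function('O')(D) = 1
Function('X')(H) = -165 (Function('X')(H) = Add(-9, Mul(-12, 13)) = Add(-9, -156) = -165)
Add(Add(-13794, 19768), Function('X')(Function('O')(-3))) = Add(Add(-13794, 19768), -165) = Add(5974, -165) = 5809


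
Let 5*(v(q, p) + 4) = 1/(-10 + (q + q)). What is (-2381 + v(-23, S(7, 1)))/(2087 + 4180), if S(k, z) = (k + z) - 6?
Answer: -667801/1754760 ≈ -0.38057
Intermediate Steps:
S(k, z) = -6 + k + z
v(q, p) = -4 + 1/(5*(-10 + 2*q)) (v(q, p) = -4 + 1/(5*(-10 + (q + q))) = -4 + 1/(5*(-10 + 2*q)))
(-2381 + v(-23, S(7, 1)))/(2087 + 4180) = (-2381 + (201 - 40*(-23))/(10*(-5 - 23)))/(2087 + 4180) = (-2381 + (⅒)*(201 + 920)/(-28))/6267 = (-2381 + (⅒)*(-1/28)*1121)*(1/6267) = (-2381 - 1121/280)*(1/6267) = -667801/280*1/6267 = -667801/1754760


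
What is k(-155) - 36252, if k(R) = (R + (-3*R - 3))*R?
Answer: -83837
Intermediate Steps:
k(R) = R*(-3 - 2*R) (k(R) = (R + (-3 - 3*R))*R = (-3 - 2*R)*R = R*(-3 - 2*R))
k(-155) - 36252 = -1*(-155)*(3 + 2*(-155)) - 36252 = -1*(-155)*(3 - 310) - 36252 = -1*(-155)*(-307) - 36252 = -47585 - 36252 = -83837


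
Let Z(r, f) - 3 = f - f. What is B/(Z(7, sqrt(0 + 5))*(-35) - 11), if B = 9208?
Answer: -2302/29 ≈ -79.379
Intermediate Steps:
Z(r, f) = 3 (Z(r, f) = 3 + (f - f) = 3 + 0 = 3)
B/(Z(7, sqrt(0 + 5))*(-35) - 11) = 9208/(3*(-35) - 11) = 9208/(-105 - 11) = 9208/(-116) = 9208*(-1/116) = -2302/29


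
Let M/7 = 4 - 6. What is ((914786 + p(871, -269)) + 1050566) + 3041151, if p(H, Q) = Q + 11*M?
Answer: 5006080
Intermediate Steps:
M = -14 (M = 7*(4 - 6) = 7*(-2) = -14)
p(H, Q) = -154 + Q (p(H, Q) = Q + 11*(-14) = Q - 154 = -154 + Q)
((914786 + p(871, -269)) + 1050566) + 3041151 = ((914786 + (-154 - 269)) + 1050566) + 3041151 = ((914786 - 423) + 1050566) + 3041151 = (914363 + 1050566) + 3041151 = 1964929 + 3041151 = 5006080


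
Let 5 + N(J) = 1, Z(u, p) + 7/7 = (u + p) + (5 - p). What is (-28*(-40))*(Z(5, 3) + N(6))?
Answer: 5600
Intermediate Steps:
Z(u, p) = 4 + u (Z(u, p) = -1 + ((u + p) + (5 - p)) = -1 + ((p + u) + (5 - p)) = -1 + (5 + u) = 4 + u)
N(J) = -4 (N(J) = -5 + 1 = -4)
(-28*(-40))*(Z(5, 3) + N(6)) = (-28*(-40))*((4 + 5) - 4) = 1120*(9 - 4) = 1120*5 = 5600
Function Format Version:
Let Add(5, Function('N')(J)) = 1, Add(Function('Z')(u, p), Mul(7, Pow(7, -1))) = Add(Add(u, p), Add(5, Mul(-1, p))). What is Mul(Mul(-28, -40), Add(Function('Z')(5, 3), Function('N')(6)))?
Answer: 5600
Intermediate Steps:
Function('Z')(u, p) = Add(4, u) (Function('Z')(u, p) = Add(-1, Add(Add(u, p), Add(5, Mul(-1, p)))) = Add(-1, Add(Add(p, u), Add(5, Mul(-1, p)))) = Add(-1, Add(5, u)) = Add(4, u))
Function('N')(J) = -4 (Function('N')(J) = Add(-5, 1) = -4)
Mul(Mul(-28, -40), Add(Function('Z')(5, 3), Function('N')(6))) = Mul(Mul(-28, -40), Add(Add(4, 5), -4)) = Mul(1120, Add(9, -4)) = Mul(1120, 5) = 5600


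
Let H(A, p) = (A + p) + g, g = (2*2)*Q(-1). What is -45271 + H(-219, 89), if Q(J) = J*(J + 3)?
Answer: -45409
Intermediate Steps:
Q(J) = J*(3 + J)
g = -8 (g = (2*2)*(-(3 - 1)) = 4*(-1*2) = 4*(-2) = -8)
H(A, p) = -8 + A + p (H(A, p) = (A + p) - 8 = -8 + A + p)
-45271 + H(-219, 89) = -45271 + (-8 - 219 + 89) = -45271 - 138 = -45409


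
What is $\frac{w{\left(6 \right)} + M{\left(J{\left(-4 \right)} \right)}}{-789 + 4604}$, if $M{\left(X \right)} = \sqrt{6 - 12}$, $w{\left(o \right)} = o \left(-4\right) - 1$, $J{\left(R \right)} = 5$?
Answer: $- \frac{5}{763} + \frac{i \sqrt{6}}{3815} \approx -0.0065531 + 0.00064207 i$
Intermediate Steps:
$w{\left(o \right)} = -1 - 4 o$ ($w{\left(o \right)} = - 4 o - 1 = -1 - 4 o$)
$M{\left(X \right)} = i \sqrt{6}$ ($M{\left(X \right)} = \sqrt{-6} = i \sqrt{6}$)
$\frac{w{\left(6 \right)} + M{\left(J{\left(-4 \right)} \right)}}{-789 + 4604} = \frac{\left(-1 - 24\right) + i \sqrt{6}}{-789 + 4604} = \frac{\left(-1 - 24\right) + i \sqrt{6}}{3815} = \left(-25 + i \sqrt{6}\right) \frac{1}{3815} = - \frac{5}{763} + \frac{i \sqrt{6}}{3815}$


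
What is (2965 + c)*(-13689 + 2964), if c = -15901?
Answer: 138738600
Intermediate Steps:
(2965 + c)*(-13689 + 2964) = (2965 - 15901)*(-13689 + 2964) = -12936*(-10725) = 138738600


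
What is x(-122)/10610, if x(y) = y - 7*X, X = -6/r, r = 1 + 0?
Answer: -8/1061 ≈ -0.0075401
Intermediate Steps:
r = 1
X = -6 (X = -6/1 = -6*1 = -6)
x(y) = 42 + y (x(y) = y - 7*(-6) = y + 42 = 42 + y)
x(-122)/10610 = (42 - 122)/10610 = -80*1/10610 = -8/1061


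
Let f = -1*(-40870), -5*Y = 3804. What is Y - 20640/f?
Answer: -15557268/20435 ≈ -761.30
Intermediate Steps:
Y = -3804/5 (Y = -⅕*3804 = -3804/5 ≈ -760.80)
f = 40870
Y - 20640/f = -3804/5 - 20640/40870 = -3804/5 - 1*2064/4087 = -3804/5 - 2064/4087 = -15557268/20435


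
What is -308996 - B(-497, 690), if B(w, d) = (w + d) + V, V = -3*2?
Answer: -309183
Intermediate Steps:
V = -6
B(w, d) = -6 + d + w (B(w, d) = (w + d) - 6 = (d + w) - 6 = -6 + d + w)
-308996 - B(-497, 690) = -308996 - (-6 + 690 - 497) = -308996 - 1*187 = -308996 - 187 = -309183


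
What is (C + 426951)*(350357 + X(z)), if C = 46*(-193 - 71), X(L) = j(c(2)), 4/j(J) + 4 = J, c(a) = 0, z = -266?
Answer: 145330121292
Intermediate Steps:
j(J) = 4/(-4 + J)
X(L) = -1 (X(L) = 4/(-4 + 0) = 4/(-4) = 4*(-¼) = -1)
C = -12144 (C = 46*(-264) = -12144)
(C + 426951)*(350357 + X(z)) = (-12144 + 426951)*(350357 - 1) = 414807*350356 = 145330121292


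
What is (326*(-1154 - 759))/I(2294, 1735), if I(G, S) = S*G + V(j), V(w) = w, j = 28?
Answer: -311819/1990059 ≈ -0.15669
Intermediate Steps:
I(G, S) = 28 + G*S (I(G, S) = S*G + 28 = G*S + 28 = 28 + G*S)
(326*(-1154 - 759))/I(2294, 1735) = (326*(-1154 - 759))/(28 + 2294*1735) = (326*(-1913))/(28 + 3980090) = -623638/3980118 = -623638*1/3980118 = -311819/1990059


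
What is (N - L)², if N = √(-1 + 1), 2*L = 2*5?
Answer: 25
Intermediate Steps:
L = 5 (L = (2*5)/2 = (½)*10 = 5)
N = 0 (N = √0 = 0)
(N - L)² = (0 - 1*5)² = (0 - 5)² = (-5)² = 25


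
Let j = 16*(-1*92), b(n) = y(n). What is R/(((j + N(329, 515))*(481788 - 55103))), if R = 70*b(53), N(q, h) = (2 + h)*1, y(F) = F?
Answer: -106/11642405 ≈ -9.1047e-6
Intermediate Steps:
b(n) = n
N(q, h) = 2 + h
j = -1472 (j = 16*(-92) = -1472)
R = 3710 (R = 70*53 = 3710)
R/(((j + N(329, 515))*(481788 - 55103))) = 3710/(((-1472 + (2 + 515))*(481788 - 55103))) = 3710/(((-1472 + 517)*426685)) = 3710/((-955*426685)) = 3710/(-407484175) = 3710*(-1/407484175) = -106/11642405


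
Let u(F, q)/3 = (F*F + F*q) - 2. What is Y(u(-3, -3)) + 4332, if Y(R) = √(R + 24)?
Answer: 4332 + 6*√2 ≈ 4340.5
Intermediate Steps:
u(F, q) = -6 + 3*F² + 3*F*q (u(F, q) = 3*((F*F + F*q) - 2) = 3*((F² + F*q) - 2) = 3*(-2 + F² + F*q) = -6 + 3*F² + 3*F*q)
Y(R) = √(24 + R)
Y(u(-3, -3)) + 4332 = √(24 + (-6 + 3*(-3)² + 3*(-3)*(-3))) + 4332 = √(24 + (-6 + 3*9 + 27)) + 4332 = √(24 + (-6 + 27 + 27)) + 4332 = √(24 + 48) + 4332 = √72 + 4332 = 6*√2 + 4332 = 4332 + 6*√2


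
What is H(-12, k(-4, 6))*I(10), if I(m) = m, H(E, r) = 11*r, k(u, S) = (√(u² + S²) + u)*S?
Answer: -2640 + 1320*√13 ≈ 2119.3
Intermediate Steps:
k(u, S) = S*(u + √(S² + u²)) (k(u, S) = (√(S² + u²) + u)*S = (u + √(S² + u²))*S = S*(u + √(S² + u²)))
H(-12, k(-4, 6))*I(10) = (11*(6*(-4 + √(6² + (-4)²))))*10 = (11*(6*(-4 + √(36 + 16))))*10 = (11*(6*(-4 + √52)))*10 = (11*(6*(-4 + 2*√13)))*10 = (11*(-24 + 12*√13))*10 = (-264 + 132*√13)*10 = -2640 + 1320*√13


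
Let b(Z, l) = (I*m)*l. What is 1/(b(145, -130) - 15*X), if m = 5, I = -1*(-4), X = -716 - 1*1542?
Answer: 1/31270 ≈ 3.1980e-5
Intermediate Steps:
X = -2258 (X = -716 - 1542 = -2258)
I = 4
b(Z, l) = 20*l (b(Z, l) = (4*5)*l = 20*l)
1/(b(145, -130) - 15*X) = 1/(20*(-130) - 15*(-2258)) = 1/(-2600 + 33870) = 1/31270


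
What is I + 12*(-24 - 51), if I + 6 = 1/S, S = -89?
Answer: -80635/89 ≈ -906.01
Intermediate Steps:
I = -535/89 (I = -6 + 1/(-89) = -6 - 1/89 = -535/89 ≈ -6.0112)
I + 12*(-24 - 51) = -535/89 + 12*(-24 - 51) = -535/89 + 12*(-75) = -535/89 - 900 = -80635/89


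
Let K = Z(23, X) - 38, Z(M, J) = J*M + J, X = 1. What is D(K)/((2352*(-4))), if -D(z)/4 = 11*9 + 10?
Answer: 109/2352 ≈ 0.046344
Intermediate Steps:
Z(M, J) = J + J*M
K = -14 (K = 1*(1 + 23) - 38 = 1*24 - 38 = 24 - 38 = -14)
D(z) = -436 (D(z) = -4*(11*9 + 10) = -4*(99 + 10) = -4*109 = -436)
D(K)/((2352*(-4))) = -436/(2352*(-4)) = -436/(-9408) = -436*(-1/9408) = 109/2352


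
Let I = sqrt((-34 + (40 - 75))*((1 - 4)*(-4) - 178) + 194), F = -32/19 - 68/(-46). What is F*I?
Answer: -720*sqrt(182)/437 ≈ -22.227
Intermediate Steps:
F = -90/437 (F = -32*1/19 - 68*(-1/46) = -32/19 + 34/23 = -90/437 ≈ -0.20595)
I = 8*sqrt(182) (I = sqrt((-34 - 35)*(-3*(-4) - 178) + 194) = sqrt(-69*(12 - 178) + 194) = sqrt(-69*(-166) + 194) = sqrt(11454 + 194) = sqrt(11648) = 8*sqrt(182) ≈ 107.93)
F*I = -720*sqrt(182)/437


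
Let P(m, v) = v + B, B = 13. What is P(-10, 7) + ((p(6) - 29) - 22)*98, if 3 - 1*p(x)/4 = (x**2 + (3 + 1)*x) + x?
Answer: -29674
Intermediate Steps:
P(m, v) = 13 + v (P(m, v) = v + 13 = 13 + v)
p(x) = 12 - 20*x - 4*x**2 (p(x) = 12 - 4*((x**2 + (3 + 1)*x) + x) = 12 - 4*((x**2 + 4*x) + x) = 12 - 4*(x**2 + 5*x) = 12 + (-20*x - 4*x**2) = 12 - 20*x - 4*x**2)
P(-10, 7) + ((p(6) - 29) - 22)*98 = (13 + 7) + (((12 - 20*6 - 4*6**2) - 29) - 22)*98 = 20 + (((12 - 120 - 4*36) - 29) - 22)*98 = 20 + (((12 - 120 - 144) - 29) - 22)*98 = 20 + ((-252 - 29) - 22)*98 = 20 + (-281 - 22)*98 = 20 - 303*98 = 20 - 29694 = -29674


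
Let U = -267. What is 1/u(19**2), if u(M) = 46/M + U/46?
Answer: -16606/94271 ≈ -0.17615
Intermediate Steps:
u(M) = -267/46 + 46/M (u(M) = 46/M - 267/46 = -267/46 + 46/M)
1/u(19**2) = 1/(-267/46 + 46/(19**2)) = 1/(-267/46 + 46/361) = 1/(-94271/16606) = -16606/94271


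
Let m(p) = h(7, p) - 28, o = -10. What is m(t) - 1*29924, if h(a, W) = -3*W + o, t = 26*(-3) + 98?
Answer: -30022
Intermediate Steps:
t = 20 (t = -78 + 98 = 20)
h(a, W) = -10 - 3*W (h(a, W) = -3*W - 10 = -10 - 3*W)
m(p) = -38 - 3*p (m(p) = (-10 - 3*p) - 28 = -38 - 3*p)
m(t) - 1*29924 = (-38 - 3*20) - 1*29924 = (-38 - 60) - 29924 = -98 - 29924 = -30022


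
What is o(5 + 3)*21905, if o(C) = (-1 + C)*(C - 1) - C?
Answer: 898105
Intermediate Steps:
o(C) = (-1 + C)² - C (o(C) = (-1 + C)*(-1 + C) - C = (-1 + C)² - C)
o(5 + 3)*21905 = ((-1 + (5 + 3))² - (5 + 3))*21905 = ((-1 + 8)² - 1*8)*21905 = (7² - 8)*21905 = (49 - 8)*21905 = 41*21905 = 898105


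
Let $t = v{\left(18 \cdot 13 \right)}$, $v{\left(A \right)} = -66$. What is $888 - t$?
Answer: $954$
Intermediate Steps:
$t = -66$
$888 - t = 888 - -66 = 888 + 66 = 954$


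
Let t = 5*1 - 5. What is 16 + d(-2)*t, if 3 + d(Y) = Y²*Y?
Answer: 16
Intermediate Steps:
t = 0 (t = 5 - 5 = 0)
d(Y) = -3 + Y³ (d(Y) = -3 + Y²*Y = -3 + Y³)
16 + d(-2)*t = 16 + (-3 + (-2)³)*0 = 16 + (-3 - 8)*0 = 16 - 11*0 = 16 + 0 = 16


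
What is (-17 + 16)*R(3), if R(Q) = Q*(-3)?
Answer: 9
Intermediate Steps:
R(Q) = -3*Q
(-17 + 16)*R(3) = (-17 + 16)*(-3*3) = -1*(-9) = 9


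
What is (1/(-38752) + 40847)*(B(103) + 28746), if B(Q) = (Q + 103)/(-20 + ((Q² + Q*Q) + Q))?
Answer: 30288786081090223/25795511 ≈ 1.1742e+9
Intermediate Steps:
B(Q) = (103 + Q)/(-20 + Q + 2*Q²) (B(Q) = (103 + Q)/(-20 + ((Q² + Q²) + Q)) = (103 + Q)/(-20 + (2*Q² + Q)) = (103 + Q)/(-20 + (Q + 2*Q²)) = (103 + Q)/(-20 + Q + 2*Q²))
(1/(-38752) + 40847)*(B(103) + 28746) = (1/(-38752) + 40847)*((103 + 103)/(-20 + 103 + 2*103²) + 28746) = (-1/38752 + 40847)*(206/(-20 + 103 + 2*10609) + 28746) = 1582902943*(206/(-20 + 103 + 21218) + 28746)/38752 = 1582902943*(206/21301 + 28746)/38752 = (1582902943/38752)*(612318752/21301) = 30288786081090223/25795511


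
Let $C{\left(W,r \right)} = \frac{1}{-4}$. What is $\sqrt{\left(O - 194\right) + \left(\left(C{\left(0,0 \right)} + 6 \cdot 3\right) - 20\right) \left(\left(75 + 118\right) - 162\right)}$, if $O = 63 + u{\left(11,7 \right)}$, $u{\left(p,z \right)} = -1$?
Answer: $\frac{i \sqrt{807}}{2} \approx 14.204 i$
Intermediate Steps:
$C{\left(W,r \right)} = - \frac{1}{4}$
$O = 62$ ($O = 63 - 1 = 62$)
$\sqrt{\left(O - 194\right) + \left(\left(C{\left(0,0 \right)} + 6 \cdot 3\right) - 20\right) \left(\left(75 + 118\right) - 162\right)} = \sqrt{\left(62 - 194\right) + \left(\left(- \frac{1}{4} + 6 \cdot 3\right) - 20\right) \left(\left(75 + 118\right) - 162\right)} = \sqrt{\left(62 - 194\right) + \left(\left(- \frac{1}{4} + 18\right) - 20\right) \left(193 - 162\right)} = \sqrt{-132 + \left(\frac{71}{4} - 20\right) 31} = \sqrt{-132 - \frac{279}{4}} = \sqrt{- \frac{807}{4}} = \frac{i \sqrt{807}}{2}$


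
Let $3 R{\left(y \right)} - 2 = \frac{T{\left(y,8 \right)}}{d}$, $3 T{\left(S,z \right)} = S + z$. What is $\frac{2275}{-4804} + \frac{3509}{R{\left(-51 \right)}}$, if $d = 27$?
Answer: $\frac{4096037623}{571676} \approx 7165.0$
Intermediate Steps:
$T{\left(S,z \right)} = \frac{S}{3} + \frac{z}{3}$ ($T{\left(S,z \right)} = \frac{S + z}{3} = \frac{S}{3} + \frac{z}{3}$)
$R{\left(y \right)} = \frac{170}{243} + \frac{y}{243}$ ($R{\left(y \right)} = \frac{2}{3} + \frac{\left(\frac{y}{3} + \frac{1}{3} \cdot 8\right) \frac{1}{27}}{3} = \frac{2}{3} + \frac{\left(\frac{y}{3} + \frac{8}{3}\right) \frac{1}{27}}{3} = \frac{2}{3} + \frac{\left(\frac{8}{3} + \frac{y}{3}\right) \frac{1}{27}}{3} = \frac{2}{3} + \frac{\frac{8}{81} + \frac{y}{81}}{3} = \frac{2}{3} + \left(\frac{8}{243} + \frac{y}{243}\right) = \frac{170}{243} + \frac{y}{243}$)
$\frac{2275}{-4804} + \frac{3509}{R{\left(-51 \right)}} = \frac{2275}{-4804} + \frac{3509}{\frac{170}{243} + \frac{1}{243} \left(-51\right)} = 2275 \left(- \frac{1}{4804}\right) + \frac{3509}{\frac{170}{243} - \frac{17}{81}} = - \frac{2275}{4804} + \frac{3509}{\frac{119}{243}} = - \frac{2275}{4804} + 3509 \cdot \frac{243}{119} = - \frac{2275}{4804} + \frac{852687}{119} = \frac{4096037623}{571676}$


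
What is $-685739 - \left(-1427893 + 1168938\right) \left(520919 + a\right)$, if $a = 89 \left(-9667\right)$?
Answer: $-87901406759$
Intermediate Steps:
$a = -860363$
$-685739 - \left(-1427893 + 1168938\right) \left(520919 + a\right) = -685739 - \left(-1427893 + 1168938\right) \left(520919 - 860363\right) = -685739 - \left(-258955\right) \left(-339444\right) = -685739 - 87900721020 = -87901406759$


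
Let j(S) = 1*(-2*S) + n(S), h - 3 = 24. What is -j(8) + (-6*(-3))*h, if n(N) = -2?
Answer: 504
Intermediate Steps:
h = 27 (h = 3 + 24 = 27)
j(S) = -2 - 2*S (j(S) = 1*(-2*S) - 2 = -2*S - 2 = -2 - 2*S)
-j(8) + (-6*(-3))*h = -(-2 - 2*8) - 6*(-3)*27 = -(-2 - 16) + 18*27 = -1*(-18) + 486 = 18 + 486 = 504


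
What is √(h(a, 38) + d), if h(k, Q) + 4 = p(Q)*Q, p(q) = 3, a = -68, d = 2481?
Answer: √2591 ≈ 50.902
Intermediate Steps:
h(k, Q) = -4 + 3*Q
√(h(a, 38) + d) = √((-4 + 3*38) + 2481) = √((-4 + 114) + 2481) = √(110 + 2481) = √2591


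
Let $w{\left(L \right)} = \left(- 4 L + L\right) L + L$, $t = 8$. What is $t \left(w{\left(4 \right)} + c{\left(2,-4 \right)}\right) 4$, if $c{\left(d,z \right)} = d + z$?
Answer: $-1472$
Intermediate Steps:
$w{\left(L \right)} = L - 3 L^{2}$ ($w{\left(L \right)} = - 3 L L + L = - 3 L^{2} + L = L - 3 L^{2}$)
$t \left(w{\left(4 \right)} + c{\left(2,-4 \right)}\right) 4 = 8 \left(4 \left(1 - 12\right) + \left(2 - 4\right)\right) 4 = 8 \left(4 \left(1 - 12\right) - 2\right) 4 = 8 \left(4 \left(-11\right) - 2\right) 4 = 8 \left(-44 - 2\right) 4 = 8 \left(-46\right) 4 = \left(-368\right) 4 = -1472$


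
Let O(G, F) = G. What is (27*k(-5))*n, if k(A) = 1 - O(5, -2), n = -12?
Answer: 1296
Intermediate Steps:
k(A) = -4 (k(A) = 1 - 1*5 = 1 - 5 = -4)
(27*k(-5))*n = (27*(-4))*(-12) = -108*(-12) = 1296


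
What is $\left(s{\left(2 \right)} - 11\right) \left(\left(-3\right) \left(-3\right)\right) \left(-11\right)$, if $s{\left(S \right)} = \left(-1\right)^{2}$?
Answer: $990$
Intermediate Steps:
$s{\left(S \right)} = 1$
$\left(s{\left(2 \right)} - 11\right) \left(\left(-3\right) \left(-3\right)\right) \left(-11\right) = \left(1 - 11\right) \left(\left(-3\right) \left(-3\right)\right) \left(-11\right) = \left(-10\right) 9 \left(-11\right) = \left(-90\right) \left(-11\right) = 990$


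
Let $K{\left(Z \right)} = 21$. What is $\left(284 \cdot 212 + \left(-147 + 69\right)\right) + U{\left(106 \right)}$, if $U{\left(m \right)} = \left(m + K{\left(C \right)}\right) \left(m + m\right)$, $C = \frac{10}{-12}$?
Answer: $87054$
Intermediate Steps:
$C = - \frac{5}{6}$ ($C = 10 \left(- \frac{1}{12}\right) = - \frac{5}{6} \approx -0.83333$)
$U{\left(m \right)} = 2 m \left(21 + m\right)$ ($U{\left(m \right)} = \left(m + 21\right) \left(m + m\right) = \left(21 + m\right) 2 m = 2 m \left(21 + m\right)$)
$\left(284 \cdot 212 + \left(-147 + 69\right)\right) + U{\left(106 \right)} = \left(284 \cdot 212 + \left(-147 + 69\right)\right) + 2 \cdot 106 \left(21 + 106\right) = \left(60208 - 78\right) + 2 \cdot 106 \cdot 127 = 60130 + 26924 = 87054$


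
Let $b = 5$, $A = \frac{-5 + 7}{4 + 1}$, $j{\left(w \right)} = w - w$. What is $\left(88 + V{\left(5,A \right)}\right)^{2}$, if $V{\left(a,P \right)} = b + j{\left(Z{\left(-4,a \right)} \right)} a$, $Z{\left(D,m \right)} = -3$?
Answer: $8649$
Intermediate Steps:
$j{\left(w \right)} = 0$
$A = \frac{2}{5} \approx 0.4$
$V{\left(a,P \right)} = 5$ ($V{\left(a,P \right)} = 5 + 0 a = 5 + 0 = 5$)
$\left(88 + V{\left(5,A \right)}\right)^{2} = \left(88 + 5\right)^{2} = 93^{2} = 8649$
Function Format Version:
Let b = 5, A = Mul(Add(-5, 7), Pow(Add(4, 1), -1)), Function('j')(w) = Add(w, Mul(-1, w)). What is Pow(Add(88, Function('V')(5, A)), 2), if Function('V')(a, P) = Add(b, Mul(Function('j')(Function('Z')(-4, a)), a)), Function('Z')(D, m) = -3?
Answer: 8649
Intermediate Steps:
Function('j')(w) = 0
A = Rational(2, 5) (A = Mul(2, Pow(5, -1)) = Mul(2, Rational(1, 5)) = Rational(2, 5) ≈ 0.40000)
Function('V')(a, P) = 5 (Function('V')(a, P) = Add(5, Mul(0, a)) = Add(5, 0) = 5)
Pow(Add(88, Function('V')(5, A)), 2) = Pow(Add(88, 5), 2) = Pow(93, 2) = 8649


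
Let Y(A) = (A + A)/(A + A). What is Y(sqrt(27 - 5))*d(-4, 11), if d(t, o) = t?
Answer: -4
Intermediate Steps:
Y(A) = 1 (Y(A) = (2*A)/((2*A)) = (2*A)*(1/(2*A)) = 1)
Y(sqrt(27 - 5))*d(-4, 11) = 1*(-4) = -4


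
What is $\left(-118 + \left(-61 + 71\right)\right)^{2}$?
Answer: $11664$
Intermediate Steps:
$\left(-118 + \left(-61 + 71\right)\right)^{2} = \left(-118 + 10\right)^{2} = \left(-108\right)^{2} = 11664$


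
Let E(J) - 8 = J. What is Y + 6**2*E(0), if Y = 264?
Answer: 552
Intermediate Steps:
E(J) = 8 + J
Y + 6**2*E(0) = 264 + 6**2*(8 + 0) = 264 + 36*8 = 264 + 288 = 552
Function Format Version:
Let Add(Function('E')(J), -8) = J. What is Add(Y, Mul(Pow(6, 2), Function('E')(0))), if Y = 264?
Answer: 552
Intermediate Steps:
Function('E')(J) = Add(8, J)
Add(Y, Mul(Pow(6, 2), Function('E')(0))) = Add(264, Mul(Pow(6, 2), Add(8, 0))) = Add(264, Mul(36, 8)) = Add(264, 288) = 552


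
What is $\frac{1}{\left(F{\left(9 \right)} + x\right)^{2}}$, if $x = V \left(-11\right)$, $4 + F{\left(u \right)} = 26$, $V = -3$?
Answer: $\frac{1}{3025} \approx 0.00033058$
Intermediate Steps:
$F{\left(u \right)} = 22$ ($F{\left(u \right)} = -4 + 26 = 22$)
$x = 33$ ($x = \left(-3\right) \left(-11\right) = 33$)
$\frac{1}{\left(F{\left(9 \right)} + x\right)^{2}} = \frac{1}{\left(22 + 33\right)^{2}} = \frac{1}{55^{2}} = \frac{1}{3025}$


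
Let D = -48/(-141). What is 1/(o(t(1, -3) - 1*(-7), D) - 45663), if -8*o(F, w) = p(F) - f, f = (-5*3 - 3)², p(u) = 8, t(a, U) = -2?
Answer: -2/91247 ≈ -2.1919e-5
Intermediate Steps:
D = 16/47 (D = -48*(-1/141) = 16/47 ≈ 0.34043)
f = 324 (f = (-15 - 3)² = (-18)² = 324)
o(F, w) = 79/2 (o(F, w) = -(8 - 1*324)/8 = -(8 - 324)/8 = -⅛*(-316) = 79/2)
1/(o(t(1, -3) - 1*(-7), D) - 45663) = 1/(79/2 - 45663) = 1/(-91247/2) = -2/91247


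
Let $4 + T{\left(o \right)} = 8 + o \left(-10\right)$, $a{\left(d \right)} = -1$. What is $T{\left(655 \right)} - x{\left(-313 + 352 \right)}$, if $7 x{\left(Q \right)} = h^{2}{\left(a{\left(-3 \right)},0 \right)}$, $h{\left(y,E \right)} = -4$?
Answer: $- \frac{45838}{7} \approx -6548.3$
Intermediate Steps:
$T{\left(o \right)} = 4 - 10 o$ ($T{\left(o \right)} = -4 + \left(8 + o \left(-10\right)\right) = -4 - \left(-8 + 10 o\right) = 4 - 10 o$)
$x{\left(Q \right)} = \frac{16}{7}$ ($x{\left(Q \right)} = \frac{\left(-4\right)^{2}}{7} = \frac{1}{7} \cdot 16 = \frac{16}{7}$)
$T{\left(655 \right)} - x{\left(-313 + 352 \right)} = \left(4 - 6550\right) - \frac{16}{7} = -6546 - \frac{16}{7} = - \frac{45838}{7}$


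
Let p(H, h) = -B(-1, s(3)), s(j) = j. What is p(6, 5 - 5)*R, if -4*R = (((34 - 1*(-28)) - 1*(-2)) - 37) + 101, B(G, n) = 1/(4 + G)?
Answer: 32/3 ≈ 10.667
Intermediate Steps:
p(H, h) = -⅓ (p(H, h) = -1/(4 - 1) = -1/3 = -1*⅓ = -⅓)
R = -32 (R = -((((34 - 1*(-28)) - 1*(-2)) - 37) + 101)/4 = -((((34 + 28) + 2) - 37) + 101)/4 = -(((62 + 2) - 37) + 101)/4 = -((64 - 37) + 101)/4 = -(27 + 101)/4 = -¼*128 = -32)
p(6, 5 - 5)*R = -⅓*(-32) = 32/3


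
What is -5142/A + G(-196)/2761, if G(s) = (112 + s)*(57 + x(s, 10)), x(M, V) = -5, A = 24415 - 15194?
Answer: -54474390/25459181 ≈ -2.1397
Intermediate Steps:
A = 9221
G(s) = 5824 + 52*s (G(s) = (112 + s)*(57 - 5) = (112 + s)*52 = 5824 + 52*s)
-5142/A + G(-196)/2761 = -5142/9221 + (5824 + 52*(-196))/2761 = -5142*1/9221 + (5824 - 10192)*(1/2761) = -5142/9221 - 4368*1/2761 = -5142/9221 - 4368/2761 = -54474390/25459181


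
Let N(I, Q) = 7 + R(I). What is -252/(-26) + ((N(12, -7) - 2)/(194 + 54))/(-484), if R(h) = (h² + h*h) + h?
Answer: 15120067/1560416 ≈ 9.6898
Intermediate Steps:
R(h) = h + 2*h² (R(h) = (h² + h²) + h = 2*h² + h = h + 2*h²)
N(I, Q) = 7 + I*(1 + 2*I)
-252/(-26) + ((N(12, -7) - 2)/(194 + 54))/(-484) = -252/(-26) + (((7 + 12*(1 + 2*12)) - 2)/(194 + 54))/(-484) = -252*(-1/26) + (((7 + 12*(1 + 24)) - 2)/248)*(-1/484) = 126/13 + (((7 + 12*25) - 2)*(1/248))*(-1/484) = 126/13 + (((7 + 300) - 2)*(1/248))*(-1/484) = 126/13 + ((307 - 2)*(1/248))*(-1/484) = 126/13 + (305*(1/248))*(-1/484) = 126/13 + (305/248)*(-1/484) = 126/13 - 305/120032 = 15120067/1560416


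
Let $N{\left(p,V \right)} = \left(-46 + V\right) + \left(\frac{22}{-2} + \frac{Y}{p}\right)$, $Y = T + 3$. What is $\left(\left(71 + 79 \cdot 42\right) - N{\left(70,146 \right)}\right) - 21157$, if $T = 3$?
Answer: $- \frac{624998}{35} \approx -17857.0$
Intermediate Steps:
$Y = 6$ ($Y = 3 + 3 = 6$)
$N{\left(p,V \right)} = -57 + V + \frac{6}{p}$ ($N{\left(p,V \right)} = \left(-46 + V\right) + \left(\frac{22}{-2} + \frac{6}{p}\right) = \left(-46 + V\right) + \left(22 \left(- \frac{1}{2}\right) + \frac{6}{p}\right) = \left(-46 + V\right) - \left(11 - \frac{6}{p}\right) = -57 + V + \frac{6}{p}$)
$\left(\left(71 + 79 \cdot 42\right) - N{\left(70,146 \right)}\right) - 21157 = \left(\left(71 + 79 \cdot 42\right) - \left(-57 + 146 + \frac{6}{70}\right)\right) - 21157 = \left(\left(71 + 3318\right) - \left(-57 + 146 + 6 \cdot \frac{1}{70}\right)\right) - 21157 = \left(3389 - \left(-57 + 146 + \frac{3}{35}\right)\right) - 21157 = \left(3389 - \frac{3118}{35}\right) - 21157 = \frac{115497}{35} - 21157 = - \frac{624998}{35}$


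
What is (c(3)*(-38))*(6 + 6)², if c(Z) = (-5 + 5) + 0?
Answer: 0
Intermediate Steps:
c(Z) = 0 (c(Z) = 0 + 0 = 0)
(c(3)*(-38))*(6 + 6)² = (0*(-38))*(6 + 6)² = 0*12² = 0*144 = 0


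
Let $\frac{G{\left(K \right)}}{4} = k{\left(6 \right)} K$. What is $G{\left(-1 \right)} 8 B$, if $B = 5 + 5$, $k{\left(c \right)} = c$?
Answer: $-1920$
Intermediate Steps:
$B = 10$
$G{\left(K \right)} = 24 K$ ($G{\left(K \right)} = 4 \cdot 6 K = 24 K$)
$G{\left(-1 \right)} 8 B = 24 \left(-1\right) 8 \cdot 10 = \left(-24\right) 8 \cdot 10 = \left(-192\right) 10 = -1920$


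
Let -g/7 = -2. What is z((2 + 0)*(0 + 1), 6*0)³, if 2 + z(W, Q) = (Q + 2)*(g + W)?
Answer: 27000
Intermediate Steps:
g = 14 (g = -7*(-2) = 14)
z(W, Q) = -2 + (2 + Q)*(14 + W) (z(W, Q) = -2 + (Q + 2)*(14 + W) = -2 + (2 + Q)*(14 + W))
z((2 + 0)*(0 + 1), 6*0)³ = (26 + 2*((2 + 0)*(0 + 1)) + 14*(6*0) + (6*0)*((2 + 0)*(0 + 1)))³ = (26 + 2*(2*1) + 14*0 + 0*(2*1))³ = (26 + 2*2 + 0 + 0*2)³ = (26 + 4 + 0 + 0)³ = 30³ = 27000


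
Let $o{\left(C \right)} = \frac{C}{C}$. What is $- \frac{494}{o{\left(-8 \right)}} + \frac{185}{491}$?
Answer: $- \frac{242369}{491} \approx -493.62$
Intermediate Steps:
$o{\left(C \right)} = 1$
$- \frac{494}{o{\left(-8 \right)}} + \frac{185}{491} = - \frac{494}{1} + \frac{185}{491} = \left(-494\right) 1 + 185 \cdot \frac{1}{491} = -494 + \frac{185}{491} = - \frac{242369}{491}$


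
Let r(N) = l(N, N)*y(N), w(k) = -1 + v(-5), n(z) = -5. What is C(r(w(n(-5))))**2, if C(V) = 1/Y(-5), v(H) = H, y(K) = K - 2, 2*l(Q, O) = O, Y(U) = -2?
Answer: 1/4 ≈ 0.25000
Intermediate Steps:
l(Q, O) = O/2
y(K) = -2 + K
w(k) = -6 (w(k) = -1 - 5 = -6)
r(N) = N*(-2 + N)/2 (r(N) = (N/2)*(-2 + N) = N*(-2 + N)/2)
C(V) = -1/2 (C(V) = 1/(-2) = -1/2)
C(r(w(n(-5))))**2 = (-1/2)**2 = 1/4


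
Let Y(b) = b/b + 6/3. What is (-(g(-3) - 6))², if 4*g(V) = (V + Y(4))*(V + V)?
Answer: 36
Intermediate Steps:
Y(b) = 3 (Y(b) = 1 + 6*(⅓) = 1 + 2 = 3)
g(V) = V*(3 + V)/2 (g(V) = ((V + 3)*(V + V))/4 = ((3 + V)*(2*V))/4 = (2*V*(3 + V))/4 = V*(3 + V)/2)
(-(g(-3) - 6))² = (-((½)*(-3)*(3 - 3) - 6))² = (-((½)*(-3)*0 - 6))² = (-(0 - 6))² = (-1*(-6))² = 6² = 36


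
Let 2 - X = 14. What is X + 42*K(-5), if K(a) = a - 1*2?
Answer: -306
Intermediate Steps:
X = -12 (X = 2 - 1*14 = 2 - 14 = -12)
K(a) = -2 + a (K(a) = a - 2 = -2 + a)
X + 42*K(-5) = -12 + 42*(-2 - 5) = -12 + 42*(-7) = -12 - 294 = -306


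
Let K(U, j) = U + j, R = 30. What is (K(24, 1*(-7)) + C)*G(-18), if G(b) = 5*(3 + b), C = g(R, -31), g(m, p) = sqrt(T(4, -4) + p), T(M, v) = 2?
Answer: -1275 - 75*I*sqrt(29) ≈ -1275.0 - 403.89*I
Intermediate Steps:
g(m, p) = sqrt(2 + p)
C = I*sqrt(29) (C = sqrt(2 - 31) = sqrt(-29) = I*sqrt(29) ≈ 5.3852*I)
G(b) = 15 + 5*b
(K(24, 1*(-7)) + C)*G(-18) = ((24 + 1*(-7)) + I*sqrt(29))*(15 + 5*(-18)) = ((24 - 7) + I*sqrt(29))*(15 - 90) = (17 + I*sqrt(29))*(-75) = -1275 - 75*I*sqrt(29)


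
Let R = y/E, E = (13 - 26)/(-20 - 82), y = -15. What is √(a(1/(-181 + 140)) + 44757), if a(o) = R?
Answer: 3*√838227/13 ≈ 211.28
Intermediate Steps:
E = 13/102 (E = -13/(-102) = -13*(-1/102) = 13/102 ≈ 0.12745)
R = -1530/13 (R = -15/13/102 = -15*102/13 = -1530/13 ≈ -117.69)
a(o) = -1530/13
√(a(1/(-181 + 140)) + 44757) = √(-1530/13 + 44757) = √(580311/13) = 3*√838227/13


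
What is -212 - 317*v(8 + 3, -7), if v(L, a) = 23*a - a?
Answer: 48606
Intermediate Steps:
v(L, a) = 22*a
-212 - 317*v(8 + 3, -7) = -212 - 6974*(-7) = -212 - 317*(-154) = -212 + 48818 = 48606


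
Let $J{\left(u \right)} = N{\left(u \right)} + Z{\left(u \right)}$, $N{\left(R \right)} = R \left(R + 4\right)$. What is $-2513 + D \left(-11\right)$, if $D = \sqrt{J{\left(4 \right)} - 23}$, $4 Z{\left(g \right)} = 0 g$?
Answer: $-2546$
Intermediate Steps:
$Z{\left(g \right)} = 0$ ($Z{\left(g \right)} = \frac{0 g}{4} = \frac{1}{4} \cdot 0 = 0$)
$N{\left(R \right)} = R \left(4 + R\right)$
$J{\left(u \right)} = u \left(4 + u\right)$ ($J{\left(u \right)} = u \left(4 + u\right) + 0 = u \left(4 + u\right)$)
$D = 3$ ($D = \sqrt{4 \left(4 + 4\right) - 23} = \sqrt{4 \cdot 8 - 23} = \sqrt{32 - 23} = \sqrt{9} = 3$)
$-2513 + D \left(-11\right) = -2513 + 3 \left(-11\right) = -2513 - 33 = -2546$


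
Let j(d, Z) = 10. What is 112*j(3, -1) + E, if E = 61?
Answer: 1181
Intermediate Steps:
112*j(3, -1) + E = 112*10 + 61 = 1120 + 61 = 1181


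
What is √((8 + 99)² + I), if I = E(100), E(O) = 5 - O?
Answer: √11354 ≈ 106.56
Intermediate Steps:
I = -95 (I = 5 - 1*100 = 5 - 100 = -95)
√((8 + 99)² + I) = √((8 + 99)² - 95) = √(107² - 95) = √(11449 - 95) = √11354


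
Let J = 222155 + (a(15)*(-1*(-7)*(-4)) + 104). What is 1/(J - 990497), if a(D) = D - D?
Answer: -1/768238 ≈ -1.3017e-6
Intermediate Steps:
a(D) = 0
J = 222259 (J = 222155 + (0*(-1*(-7)*(-4)) + 104) = 222155 + (0*(7*(-4)) + 104) = 222155 + (0*(-28) + 104) = 222155 + (0 + 104) = 222155 + 104 = 222259)
1/(J - 990497) = 1/(222259 - 990497) = 1/(-768238) = -1/768238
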